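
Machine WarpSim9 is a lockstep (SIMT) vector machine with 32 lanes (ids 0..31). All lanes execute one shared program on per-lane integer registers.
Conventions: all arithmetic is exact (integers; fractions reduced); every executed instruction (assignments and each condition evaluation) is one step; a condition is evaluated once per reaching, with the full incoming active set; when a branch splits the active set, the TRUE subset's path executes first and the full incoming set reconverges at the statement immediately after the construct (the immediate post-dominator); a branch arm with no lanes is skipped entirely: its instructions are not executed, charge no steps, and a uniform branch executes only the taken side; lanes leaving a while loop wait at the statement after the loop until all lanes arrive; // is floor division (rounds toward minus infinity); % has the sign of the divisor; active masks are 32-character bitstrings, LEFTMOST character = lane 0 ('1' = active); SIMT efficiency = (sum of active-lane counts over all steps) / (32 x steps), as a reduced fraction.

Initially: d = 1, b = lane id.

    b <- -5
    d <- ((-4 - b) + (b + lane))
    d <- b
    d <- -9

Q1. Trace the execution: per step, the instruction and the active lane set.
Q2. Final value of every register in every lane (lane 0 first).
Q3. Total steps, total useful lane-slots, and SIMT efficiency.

step 0: b <- -5                      11111111111111111111111111111111
step 1: d <- ((-4 - b) + (b + lane)) 11111111111111111111111111111111
step 2: d <- b                       11111111111111111111111111111111
step 3: d <- -9                      11111111111111111111111111111111

Answer: 4 steps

d: -9,-9,-9,-9,-9,-9,-9,-9,-9,-9,-9,-9,-9,-9,-9,-9,-9,-9,-9,-9,-9,-9,-9,-9,-9,-9,-9,-9,-9,-9,-9,-9
b: -5,-5,-5,-5,-5,-5,-5,-5,-5,-5,-5,-5,-5,-5,-5,-5,-5,-5,-5,-5,-5,-5,-5,-5,-5,-5,-5,-5,-5,-5,-5,-5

steps = 4; useful = 128; efficiency = 128/128 = 1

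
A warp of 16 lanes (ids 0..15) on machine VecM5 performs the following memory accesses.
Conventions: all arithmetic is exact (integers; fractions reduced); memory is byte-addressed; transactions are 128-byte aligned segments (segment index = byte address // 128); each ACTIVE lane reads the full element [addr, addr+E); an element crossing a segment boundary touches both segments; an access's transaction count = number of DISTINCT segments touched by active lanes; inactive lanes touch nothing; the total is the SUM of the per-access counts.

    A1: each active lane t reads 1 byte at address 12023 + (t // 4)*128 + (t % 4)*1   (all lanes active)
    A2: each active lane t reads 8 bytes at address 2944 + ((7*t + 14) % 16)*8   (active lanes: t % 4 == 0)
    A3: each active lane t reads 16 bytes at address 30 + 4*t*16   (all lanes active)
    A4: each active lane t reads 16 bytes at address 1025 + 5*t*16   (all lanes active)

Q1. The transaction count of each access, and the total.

A1: 4 transactions
A2: 1 transaction
A3: 8 transactions
A4: 10 transactions

Answer: 4,1,8,10; total 23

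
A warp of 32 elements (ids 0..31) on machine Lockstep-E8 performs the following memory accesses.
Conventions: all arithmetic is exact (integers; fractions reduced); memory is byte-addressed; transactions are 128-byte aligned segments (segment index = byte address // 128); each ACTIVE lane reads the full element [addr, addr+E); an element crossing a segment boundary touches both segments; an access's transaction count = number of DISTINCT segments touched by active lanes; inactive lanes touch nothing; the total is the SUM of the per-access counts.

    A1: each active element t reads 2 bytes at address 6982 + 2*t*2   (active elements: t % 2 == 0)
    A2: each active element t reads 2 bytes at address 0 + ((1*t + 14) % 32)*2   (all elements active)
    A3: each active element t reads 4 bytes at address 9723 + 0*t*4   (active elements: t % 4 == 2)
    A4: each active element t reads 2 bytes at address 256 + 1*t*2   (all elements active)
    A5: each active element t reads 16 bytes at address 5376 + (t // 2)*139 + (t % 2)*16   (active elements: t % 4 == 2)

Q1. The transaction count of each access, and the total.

A1: 2 transactions
A2: 1 transaction
A3: 1 transaction
A4: 1 transaction
A5: 9 transactions

Answer: 2,1,1,1,9; total 14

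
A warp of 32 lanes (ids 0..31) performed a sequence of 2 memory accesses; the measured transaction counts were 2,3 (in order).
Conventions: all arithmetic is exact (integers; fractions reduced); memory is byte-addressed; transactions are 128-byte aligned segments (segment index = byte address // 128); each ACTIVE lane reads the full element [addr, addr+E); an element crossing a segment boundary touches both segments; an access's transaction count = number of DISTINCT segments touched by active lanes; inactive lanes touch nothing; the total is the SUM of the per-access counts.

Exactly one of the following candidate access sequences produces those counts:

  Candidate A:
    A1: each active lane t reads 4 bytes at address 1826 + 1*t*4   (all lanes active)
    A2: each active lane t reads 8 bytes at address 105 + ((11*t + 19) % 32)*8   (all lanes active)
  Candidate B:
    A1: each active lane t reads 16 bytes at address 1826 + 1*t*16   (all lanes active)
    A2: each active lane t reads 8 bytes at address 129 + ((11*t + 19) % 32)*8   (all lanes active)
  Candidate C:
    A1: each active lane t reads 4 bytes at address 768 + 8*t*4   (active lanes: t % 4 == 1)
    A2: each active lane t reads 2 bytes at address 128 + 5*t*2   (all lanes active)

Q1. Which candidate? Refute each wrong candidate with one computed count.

B: A1 gives 5 transactions, not 2
C: A1 gives 8 transactions, not 2
A: all counts match (2,3)

Answer: A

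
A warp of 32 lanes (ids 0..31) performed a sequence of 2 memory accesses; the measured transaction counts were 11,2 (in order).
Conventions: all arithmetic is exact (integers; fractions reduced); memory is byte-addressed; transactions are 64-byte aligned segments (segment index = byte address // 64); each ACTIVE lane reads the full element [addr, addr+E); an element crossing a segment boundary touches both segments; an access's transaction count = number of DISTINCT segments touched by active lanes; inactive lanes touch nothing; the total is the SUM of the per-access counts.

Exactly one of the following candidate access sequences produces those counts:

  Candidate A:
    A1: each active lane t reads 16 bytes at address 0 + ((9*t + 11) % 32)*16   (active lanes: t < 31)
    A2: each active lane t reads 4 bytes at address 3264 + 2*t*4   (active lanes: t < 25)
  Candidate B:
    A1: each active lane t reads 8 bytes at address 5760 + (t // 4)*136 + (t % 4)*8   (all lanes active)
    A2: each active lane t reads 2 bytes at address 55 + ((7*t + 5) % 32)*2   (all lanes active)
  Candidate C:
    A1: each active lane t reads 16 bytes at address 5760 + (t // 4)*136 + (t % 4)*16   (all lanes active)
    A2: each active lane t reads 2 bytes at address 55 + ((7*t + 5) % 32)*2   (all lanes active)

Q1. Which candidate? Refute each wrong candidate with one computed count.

A: A1 gives 8 transactions, not 11
C: A1 gives 15 transactions, not 11
B: all counts match (11,2)

Answer: B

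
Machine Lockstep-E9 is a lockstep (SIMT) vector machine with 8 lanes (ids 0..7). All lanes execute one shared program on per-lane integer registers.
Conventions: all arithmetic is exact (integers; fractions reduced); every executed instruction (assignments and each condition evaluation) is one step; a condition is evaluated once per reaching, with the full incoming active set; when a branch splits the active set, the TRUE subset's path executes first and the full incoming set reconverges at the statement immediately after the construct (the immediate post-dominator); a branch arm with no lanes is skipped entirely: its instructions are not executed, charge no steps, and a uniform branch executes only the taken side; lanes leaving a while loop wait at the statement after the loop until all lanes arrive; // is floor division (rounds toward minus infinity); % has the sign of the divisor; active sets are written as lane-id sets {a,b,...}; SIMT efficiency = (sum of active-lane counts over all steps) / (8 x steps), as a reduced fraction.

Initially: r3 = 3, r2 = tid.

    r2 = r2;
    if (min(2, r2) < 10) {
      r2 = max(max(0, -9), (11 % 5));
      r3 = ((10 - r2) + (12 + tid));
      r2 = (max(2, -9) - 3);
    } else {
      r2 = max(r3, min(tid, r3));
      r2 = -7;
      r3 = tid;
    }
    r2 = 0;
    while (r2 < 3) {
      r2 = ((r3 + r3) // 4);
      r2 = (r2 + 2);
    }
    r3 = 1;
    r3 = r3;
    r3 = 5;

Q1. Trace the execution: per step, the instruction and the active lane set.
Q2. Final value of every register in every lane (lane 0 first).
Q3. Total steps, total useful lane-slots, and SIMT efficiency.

step 0: r2 <- r2                     {0,1,2,3,4,5,6,7}
step 1: eval (min(2, r2) < 10)       {0,1,2,3,4,5,6,7}
step 2: r2 <- max(max(0, -9), (11 % 5)) {0,1,2,3,4,5,6,7}
step 3: r3 <- ((10 - r2) + (12 + tid)) {0,1,2,3,4,5,6,7}
step 4: r2 <- (max(2, -9) - 3)       {0,1,2,3,4,5,6,7}
step 5: r2 <- 0                      {0,1,2,3,4,5,6,7}
step 6: eval (r2 < 3)                {0,1,2,3,4,5,6,7}
step 7: r2 <- ((r3 + r3) // 4)       {0,1,2,3,4,5,6,7}
step 8: r2 <- (r2 + 2)               {0,1,2,3,4,5,6,7}
step 9: eval (r2 < 3)                {0,1,2,3,4,5,6,7}
step 10: r3 <- 1                      {0,1,2,3,4,5,6,7}
step 11: r3 <- r3                     {0,1,2,3,4,5,6,7}
step 12: r3 <- 5                      {0,1,2,3,4,5,6,7}

Answer: 13 steps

r3: 5,5,5,5,5,5,5,5
r2: 12,13,13,14,14,15,15,16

steps = 13; useful = 104; efficiency = 104/104 = 1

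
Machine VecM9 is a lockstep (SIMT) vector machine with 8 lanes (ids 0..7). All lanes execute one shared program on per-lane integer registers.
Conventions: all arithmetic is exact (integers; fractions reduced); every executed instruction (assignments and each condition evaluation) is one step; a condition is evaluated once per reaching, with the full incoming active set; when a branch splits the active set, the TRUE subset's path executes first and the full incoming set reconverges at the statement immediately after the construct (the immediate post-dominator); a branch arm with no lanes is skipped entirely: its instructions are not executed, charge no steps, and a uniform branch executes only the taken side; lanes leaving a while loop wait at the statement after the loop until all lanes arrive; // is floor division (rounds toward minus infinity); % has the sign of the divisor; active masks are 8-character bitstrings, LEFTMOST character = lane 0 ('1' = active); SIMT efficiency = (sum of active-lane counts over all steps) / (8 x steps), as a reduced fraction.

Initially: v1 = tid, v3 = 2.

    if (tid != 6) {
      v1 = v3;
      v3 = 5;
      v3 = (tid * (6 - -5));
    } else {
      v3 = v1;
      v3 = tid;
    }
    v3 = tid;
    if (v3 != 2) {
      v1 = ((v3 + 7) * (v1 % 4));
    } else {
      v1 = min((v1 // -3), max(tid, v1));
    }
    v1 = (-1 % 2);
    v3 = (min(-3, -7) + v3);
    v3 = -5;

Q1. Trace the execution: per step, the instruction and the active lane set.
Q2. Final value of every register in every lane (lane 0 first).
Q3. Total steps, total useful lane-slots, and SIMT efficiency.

step 0: eval (tid != 6)              11111111
step 1: v1 <- v3                     11111101
step 2: v3 <- 5                      11111101
step 3: v3 <- (tid * (6 - -5))       11111101
step 4: v3 <- v1                     00000010
step 5: v3 <- tid                    00000010
step 6: v3 <- tid                    11111111
step 7: eval (v3 != 2)               11111111
step 8: v1 <- ((v3 + 7) * (v1 % 4))  11011111
step 9: v1 <- min((v1 // -3), max(tid, v1)) 00100000
step 10: v1 <- (-1 % 2)               11111111
step 11: v3 <- (min(-3, -7) + v3)     11111111
step 12: v3 <- -5                     11111111

Answer: 13 steps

v1: 1,1,1,1,1,1,1,1
v3: -5,-5,-5,-5,-5,-5,-5,-5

steps = 13; useful = 79; efficiency = 79/104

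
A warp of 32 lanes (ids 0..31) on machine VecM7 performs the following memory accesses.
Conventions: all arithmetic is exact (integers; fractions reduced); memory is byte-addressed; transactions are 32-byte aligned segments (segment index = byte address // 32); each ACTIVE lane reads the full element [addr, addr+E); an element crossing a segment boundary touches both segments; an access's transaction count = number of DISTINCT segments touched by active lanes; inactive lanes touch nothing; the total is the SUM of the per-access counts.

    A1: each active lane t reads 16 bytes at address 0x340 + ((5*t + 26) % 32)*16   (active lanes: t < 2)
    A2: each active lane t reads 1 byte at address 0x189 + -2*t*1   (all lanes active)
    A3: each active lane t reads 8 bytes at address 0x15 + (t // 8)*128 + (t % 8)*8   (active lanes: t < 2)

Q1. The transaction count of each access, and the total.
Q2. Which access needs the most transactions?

A1: 2 transactions
A2: 3 transactions
A3: 2 transactions

Answer: 2,3,2; total 7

Answer: A2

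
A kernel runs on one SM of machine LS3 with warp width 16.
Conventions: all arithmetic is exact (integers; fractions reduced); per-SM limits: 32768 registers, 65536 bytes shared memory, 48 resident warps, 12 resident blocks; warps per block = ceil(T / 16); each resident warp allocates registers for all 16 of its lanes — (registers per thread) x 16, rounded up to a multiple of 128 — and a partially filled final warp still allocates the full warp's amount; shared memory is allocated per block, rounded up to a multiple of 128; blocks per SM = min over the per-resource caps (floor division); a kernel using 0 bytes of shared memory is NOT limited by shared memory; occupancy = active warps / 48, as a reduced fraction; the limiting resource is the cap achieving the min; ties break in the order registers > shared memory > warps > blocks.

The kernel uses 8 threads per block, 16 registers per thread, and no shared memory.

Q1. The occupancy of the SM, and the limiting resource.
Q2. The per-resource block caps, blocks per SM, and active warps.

Answer: occupancy 1/4, limited by blocks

registers: 128 blocks
shared memory: no limit (kernel uses none)
warps: 48 blocks
blocks: 12 blocks

Answer: 12 blocks, 12 active warps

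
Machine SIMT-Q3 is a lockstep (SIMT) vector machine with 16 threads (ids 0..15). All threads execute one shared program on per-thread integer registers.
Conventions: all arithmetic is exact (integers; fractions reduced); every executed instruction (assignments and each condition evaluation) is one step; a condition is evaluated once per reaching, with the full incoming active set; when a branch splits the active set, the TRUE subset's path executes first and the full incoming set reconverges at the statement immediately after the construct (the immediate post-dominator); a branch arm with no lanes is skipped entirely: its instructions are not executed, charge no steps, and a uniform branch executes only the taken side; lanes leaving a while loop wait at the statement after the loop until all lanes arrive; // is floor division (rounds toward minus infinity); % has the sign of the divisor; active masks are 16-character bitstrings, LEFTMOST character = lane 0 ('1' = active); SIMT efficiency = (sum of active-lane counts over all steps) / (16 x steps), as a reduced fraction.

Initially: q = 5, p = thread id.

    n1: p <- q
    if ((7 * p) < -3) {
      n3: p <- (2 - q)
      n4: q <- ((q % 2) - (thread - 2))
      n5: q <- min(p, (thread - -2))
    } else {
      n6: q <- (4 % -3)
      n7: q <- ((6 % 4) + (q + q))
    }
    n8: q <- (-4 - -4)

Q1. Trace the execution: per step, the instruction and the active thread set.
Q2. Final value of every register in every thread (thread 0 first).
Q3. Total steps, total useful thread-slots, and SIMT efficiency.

step 0: p <- q                       1111111111111111
step 1: eval ((7 * p) < -3)          1111111111111111
step 2: q <- (4 % -3)                1111111111111111
step 3: q <- ((6 % 4) + (q + q))     1111111111111111
step 4: q <- (-4 - -4)               1111111111111111

Answer: 5 steps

q: 0,0,0,0,0,0,0,0,0,0,0,0,0,0,0,0
p: 5,5,5,5,5,5,5,5,5,5,5,5,5,5,5,5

steps = 5; useful = 80; efficiency = 80/80 = 1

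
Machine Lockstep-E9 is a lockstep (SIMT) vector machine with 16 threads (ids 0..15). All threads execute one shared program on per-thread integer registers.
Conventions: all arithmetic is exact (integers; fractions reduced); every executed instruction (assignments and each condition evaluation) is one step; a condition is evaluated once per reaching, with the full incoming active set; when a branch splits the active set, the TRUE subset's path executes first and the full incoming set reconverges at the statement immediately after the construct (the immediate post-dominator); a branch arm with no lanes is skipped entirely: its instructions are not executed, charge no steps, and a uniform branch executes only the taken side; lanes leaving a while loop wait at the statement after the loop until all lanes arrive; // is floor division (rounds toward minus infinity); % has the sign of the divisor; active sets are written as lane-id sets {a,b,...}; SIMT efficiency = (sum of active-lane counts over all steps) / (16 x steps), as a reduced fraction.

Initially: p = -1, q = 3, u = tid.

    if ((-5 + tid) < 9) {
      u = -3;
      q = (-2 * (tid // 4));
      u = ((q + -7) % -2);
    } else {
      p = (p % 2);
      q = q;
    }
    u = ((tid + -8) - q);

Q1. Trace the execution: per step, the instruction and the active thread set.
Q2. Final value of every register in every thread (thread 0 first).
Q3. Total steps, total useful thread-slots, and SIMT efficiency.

step 0: eval ((-5 + tid) < 9)        {0,1,2,3,4,5,6,7,8,9,10,11,12,13,14,15}
step 1: u <- -3                      {0,1,2,3,4,5,6,7,8,9,10,11,12,13}
step 2: q <- (-2 * (tid // 4))       {0,1,2,3,4,5,6,7,8,9,10,11,12,13}
step 3: u <- ((q + -7) % -2)         {0,1,2,3,4,5,6,7,8,9,10,11,12,13}
step 4: p <- (p % 2)                 {14,15}
step 5: q <- q                       {14,15}
step 6: u <- ((tid + -8) - q)        {0,1,2,3,4,5,6,7,8,9,10,11,12,13,14,15}

Answer: 7 steps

p: -1,-1,-1,-1,-1,-1,-1,-1,-1,-1,-1,-1,-1,-1,1,1
q: 0,0,0,0,-2,-2,-2,-2,-4,-4,-4,-4,-6,-6,3,3
u: -8,-7,-6,-5,-2,-1,0,1,4,5,6,7,10,11,3,4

steps = 7; useful = 78; efficiency = 78/112 = 39/56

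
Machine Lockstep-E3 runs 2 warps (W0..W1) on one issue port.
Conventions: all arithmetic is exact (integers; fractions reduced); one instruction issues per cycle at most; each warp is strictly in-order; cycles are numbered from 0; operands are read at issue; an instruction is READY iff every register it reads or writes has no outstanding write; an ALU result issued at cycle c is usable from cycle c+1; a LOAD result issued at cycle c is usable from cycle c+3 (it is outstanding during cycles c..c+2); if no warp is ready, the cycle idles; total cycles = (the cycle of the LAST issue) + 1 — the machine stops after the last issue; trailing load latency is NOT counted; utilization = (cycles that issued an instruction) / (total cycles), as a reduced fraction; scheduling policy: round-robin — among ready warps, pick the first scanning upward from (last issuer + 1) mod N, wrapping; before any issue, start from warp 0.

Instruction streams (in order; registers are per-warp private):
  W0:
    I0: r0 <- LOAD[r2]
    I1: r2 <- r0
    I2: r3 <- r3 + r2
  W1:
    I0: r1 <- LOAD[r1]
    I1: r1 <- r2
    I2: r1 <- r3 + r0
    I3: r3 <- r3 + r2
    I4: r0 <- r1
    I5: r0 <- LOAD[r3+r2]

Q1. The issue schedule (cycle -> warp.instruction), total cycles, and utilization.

cycle 0: W0.I0
cycle 1: W1.I0
cycle 2: idle
cycle 3: W0.I1
cycle 4: W1.I1
cycle 5: W0.I2
cycle 6: W1.I2
cycle 7: W1.I3
cycle 8: W1.I4
cycle 9: W1.I5

Answer: 10 cycles, utilization 9/10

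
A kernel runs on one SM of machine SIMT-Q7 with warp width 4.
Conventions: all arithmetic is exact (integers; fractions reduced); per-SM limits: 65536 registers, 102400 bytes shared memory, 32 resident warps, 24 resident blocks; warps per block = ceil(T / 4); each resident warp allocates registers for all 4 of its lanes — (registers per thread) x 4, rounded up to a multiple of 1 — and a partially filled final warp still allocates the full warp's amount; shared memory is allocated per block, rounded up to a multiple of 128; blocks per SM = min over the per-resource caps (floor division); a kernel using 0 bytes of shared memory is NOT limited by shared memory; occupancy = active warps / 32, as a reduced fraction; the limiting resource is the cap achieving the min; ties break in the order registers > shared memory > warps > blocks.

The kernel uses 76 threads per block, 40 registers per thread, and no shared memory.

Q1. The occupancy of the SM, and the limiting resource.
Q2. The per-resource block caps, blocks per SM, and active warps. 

Answer: occupancy 19/32, limited by warps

registers: 21 blocks
shared memory: no limit (kernel uses none)
warps: 1 block
blocks: 24 blocks

Answer: 1 block, 19 active warps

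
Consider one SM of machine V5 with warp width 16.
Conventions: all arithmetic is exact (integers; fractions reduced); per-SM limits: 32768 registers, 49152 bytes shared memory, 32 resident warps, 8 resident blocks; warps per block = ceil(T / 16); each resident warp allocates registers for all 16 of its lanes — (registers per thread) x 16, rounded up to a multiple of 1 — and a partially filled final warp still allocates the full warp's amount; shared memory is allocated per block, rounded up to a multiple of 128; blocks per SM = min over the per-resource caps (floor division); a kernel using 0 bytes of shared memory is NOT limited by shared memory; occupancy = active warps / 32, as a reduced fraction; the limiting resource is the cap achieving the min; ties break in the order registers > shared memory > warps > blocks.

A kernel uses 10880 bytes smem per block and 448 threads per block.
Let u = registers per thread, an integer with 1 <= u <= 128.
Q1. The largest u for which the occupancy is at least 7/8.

Answer: u = 73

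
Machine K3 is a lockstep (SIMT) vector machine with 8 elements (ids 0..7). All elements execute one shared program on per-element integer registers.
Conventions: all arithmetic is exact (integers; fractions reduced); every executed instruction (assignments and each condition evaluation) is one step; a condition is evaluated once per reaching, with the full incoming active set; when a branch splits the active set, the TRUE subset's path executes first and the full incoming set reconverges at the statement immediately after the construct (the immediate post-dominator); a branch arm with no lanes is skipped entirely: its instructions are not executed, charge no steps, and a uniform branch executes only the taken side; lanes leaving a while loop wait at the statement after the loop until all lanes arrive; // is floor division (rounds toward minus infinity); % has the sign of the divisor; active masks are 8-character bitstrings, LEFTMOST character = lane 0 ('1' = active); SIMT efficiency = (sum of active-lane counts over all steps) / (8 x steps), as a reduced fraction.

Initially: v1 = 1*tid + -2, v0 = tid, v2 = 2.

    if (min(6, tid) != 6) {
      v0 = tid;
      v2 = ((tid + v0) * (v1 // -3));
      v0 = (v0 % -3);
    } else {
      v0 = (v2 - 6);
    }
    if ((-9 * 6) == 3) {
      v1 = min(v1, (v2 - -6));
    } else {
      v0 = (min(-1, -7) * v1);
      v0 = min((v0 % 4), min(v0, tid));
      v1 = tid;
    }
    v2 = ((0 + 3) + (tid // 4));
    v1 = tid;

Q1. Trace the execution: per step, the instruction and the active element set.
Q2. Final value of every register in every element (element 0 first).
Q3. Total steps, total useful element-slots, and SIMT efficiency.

step 0: eval (min(6, tid) != 6)      11111111
step 1: v0 <- tid                    11111100
step 2: v2 <- ((tid + v0) * (v1 // -3)) 11111100
step 3: v0 <- (v0 % -3)              11111100
step 4: v0 <- (v2 - 6)               00000011
step 5: eval ((-9 * 6) == 3)         11111111
step 6: v0 <- (min(-1, -7) * v1)     11111111
step 7: v0 <- min((v0 % 4), min(v0, tid)) 11111111
step 8: v1 <- tid                    11111111
step 9: v2 <- ((0 + 3) + (tid // 4)) 11111111
step 10: v1 <- tid                    11111111

Answer: 11 steps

v1: 0,1,2,3,4,5,6,7
v0: 0,1,0,-7,-14,-21,-28,-35
v2: 3,3,3,3,4,4,4,4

steps = 11; useful = 76; efficiency = 76/88 = 19/22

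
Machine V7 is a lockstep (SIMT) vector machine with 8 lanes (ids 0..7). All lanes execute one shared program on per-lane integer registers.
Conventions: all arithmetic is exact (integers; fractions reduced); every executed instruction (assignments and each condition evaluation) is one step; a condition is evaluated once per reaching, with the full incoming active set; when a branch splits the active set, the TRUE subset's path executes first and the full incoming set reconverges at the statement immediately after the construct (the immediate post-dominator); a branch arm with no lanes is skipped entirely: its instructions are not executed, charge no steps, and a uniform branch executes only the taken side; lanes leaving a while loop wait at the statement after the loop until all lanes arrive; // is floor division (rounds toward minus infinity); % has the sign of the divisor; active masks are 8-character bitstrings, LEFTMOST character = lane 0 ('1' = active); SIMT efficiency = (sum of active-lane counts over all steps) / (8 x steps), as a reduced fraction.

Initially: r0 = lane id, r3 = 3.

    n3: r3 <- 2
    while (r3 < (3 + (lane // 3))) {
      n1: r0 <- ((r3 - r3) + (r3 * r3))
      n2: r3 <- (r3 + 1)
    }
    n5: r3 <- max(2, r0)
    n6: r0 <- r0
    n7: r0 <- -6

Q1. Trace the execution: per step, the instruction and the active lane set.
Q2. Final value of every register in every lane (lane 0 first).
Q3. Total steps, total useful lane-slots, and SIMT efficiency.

step 0: r3 <- 2                      11111111
step 1: eval (r3 < (3 + (lane // 3))) 11111111
step 2: r0 <- ((r3 - r3) + (r3 * r3)) 11111111
step 3: r3 <- (r3 + 1)               11111111
step 4: eval (r3 < (3 + (lane // 3))) 11111111
step 5: r0 <- ((r3 - r3) + (r3 * r3)) 00011111
step 6: r3 <- (r3 + 1)               00011111
step 7: eval (r3 < (3 + (lane // 3))) 00011111
step 8: r0 <- ((r3 - r3) + (r3 * r3)) 00000011
step 9: r3 <- (r3 + 1)               00000011
step 10: eval (r3 < (3 + (lane // 3))) 00000011
step 11: r3 <- max(2, r0)             11111111
step 12: r0 <- r0                     11111111
step 13: r0 <- -6                     11111111

Answer: 14 steps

r0: -6,-6,-6,-6,-6,-6,-6,-6
r3: 4,4,4,9,9,9,16,16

steps = 14; useful = 85; efficiency = 85/112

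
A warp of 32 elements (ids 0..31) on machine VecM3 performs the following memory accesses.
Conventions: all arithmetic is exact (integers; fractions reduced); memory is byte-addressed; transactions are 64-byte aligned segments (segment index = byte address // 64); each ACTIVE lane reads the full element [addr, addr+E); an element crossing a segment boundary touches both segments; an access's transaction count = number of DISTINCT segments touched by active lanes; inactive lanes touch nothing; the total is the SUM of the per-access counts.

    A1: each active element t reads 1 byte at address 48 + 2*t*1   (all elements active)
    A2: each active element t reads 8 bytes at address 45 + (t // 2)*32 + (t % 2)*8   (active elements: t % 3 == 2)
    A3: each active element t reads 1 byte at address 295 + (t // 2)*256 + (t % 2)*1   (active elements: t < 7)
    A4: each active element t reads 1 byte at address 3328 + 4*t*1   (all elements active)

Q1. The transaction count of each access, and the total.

A1: 2 transactions
A2: 7 transactions
A3: 4 transactions
A4: 2 transactions

Answer: 2,7,4,2; total 15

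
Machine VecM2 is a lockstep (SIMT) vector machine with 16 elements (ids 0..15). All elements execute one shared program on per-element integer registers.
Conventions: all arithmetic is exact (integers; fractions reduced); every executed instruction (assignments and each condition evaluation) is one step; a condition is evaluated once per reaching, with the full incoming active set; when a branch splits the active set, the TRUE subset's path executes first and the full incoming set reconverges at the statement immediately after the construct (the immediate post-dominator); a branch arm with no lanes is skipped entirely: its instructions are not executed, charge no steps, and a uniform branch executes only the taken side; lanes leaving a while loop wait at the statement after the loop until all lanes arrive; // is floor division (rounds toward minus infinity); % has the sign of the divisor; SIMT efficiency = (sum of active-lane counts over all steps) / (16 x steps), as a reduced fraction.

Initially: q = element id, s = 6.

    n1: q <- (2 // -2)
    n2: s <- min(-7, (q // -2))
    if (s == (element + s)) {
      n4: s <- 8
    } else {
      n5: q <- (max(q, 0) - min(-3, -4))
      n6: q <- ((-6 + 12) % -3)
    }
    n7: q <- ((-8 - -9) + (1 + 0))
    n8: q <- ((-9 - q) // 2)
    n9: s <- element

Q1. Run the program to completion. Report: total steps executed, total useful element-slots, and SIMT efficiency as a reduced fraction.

Answer: 9 steps, 127 useful, 127/144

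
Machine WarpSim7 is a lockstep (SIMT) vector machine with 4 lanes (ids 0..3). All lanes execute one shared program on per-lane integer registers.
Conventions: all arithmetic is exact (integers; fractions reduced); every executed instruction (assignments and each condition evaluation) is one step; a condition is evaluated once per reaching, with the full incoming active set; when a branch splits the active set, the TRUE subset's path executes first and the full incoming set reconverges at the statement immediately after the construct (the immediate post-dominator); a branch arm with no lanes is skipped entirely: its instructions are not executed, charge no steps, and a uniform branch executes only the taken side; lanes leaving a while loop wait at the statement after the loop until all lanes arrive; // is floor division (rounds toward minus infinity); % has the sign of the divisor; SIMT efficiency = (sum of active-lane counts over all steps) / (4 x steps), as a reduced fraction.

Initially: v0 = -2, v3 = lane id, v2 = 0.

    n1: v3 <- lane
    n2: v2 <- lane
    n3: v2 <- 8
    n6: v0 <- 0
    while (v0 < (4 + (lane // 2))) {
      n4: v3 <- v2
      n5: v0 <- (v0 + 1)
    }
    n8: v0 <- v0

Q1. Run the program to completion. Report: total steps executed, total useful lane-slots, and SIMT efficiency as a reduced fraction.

Answer: 21 steps, 78 useful, 13/14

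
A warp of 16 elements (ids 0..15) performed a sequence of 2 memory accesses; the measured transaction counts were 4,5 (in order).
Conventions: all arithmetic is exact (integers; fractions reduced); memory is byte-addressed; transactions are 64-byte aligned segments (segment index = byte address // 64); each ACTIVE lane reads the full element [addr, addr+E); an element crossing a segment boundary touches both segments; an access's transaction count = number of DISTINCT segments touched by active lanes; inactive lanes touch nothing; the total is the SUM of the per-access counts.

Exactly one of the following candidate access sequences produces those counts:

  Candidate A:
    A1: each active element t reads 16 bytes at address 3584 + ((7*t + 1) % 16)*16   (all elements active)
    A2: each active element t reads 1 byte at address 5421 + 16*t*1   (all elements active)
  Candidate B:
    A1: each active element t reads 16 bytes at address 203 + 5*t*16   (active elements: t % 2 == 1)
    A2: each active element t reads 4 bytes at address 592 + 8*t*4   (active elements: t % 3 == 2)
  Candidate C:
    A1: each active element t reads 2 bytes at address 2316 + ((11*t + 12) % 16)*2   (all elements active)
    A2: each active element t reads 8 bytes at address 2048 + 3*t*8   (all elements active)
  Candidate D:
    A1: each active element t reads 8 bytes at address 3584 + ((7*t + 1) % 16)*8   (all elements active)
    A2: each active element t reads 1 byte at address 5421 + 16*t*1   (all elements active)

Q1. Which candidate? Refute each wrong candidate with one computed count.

B: A1 gives 12 transactions, not 4
C: A1 gives 1 transaction, not 4
D: A1 gives 2 transactions, not 4
A: all counts match (4,5)

Answer: A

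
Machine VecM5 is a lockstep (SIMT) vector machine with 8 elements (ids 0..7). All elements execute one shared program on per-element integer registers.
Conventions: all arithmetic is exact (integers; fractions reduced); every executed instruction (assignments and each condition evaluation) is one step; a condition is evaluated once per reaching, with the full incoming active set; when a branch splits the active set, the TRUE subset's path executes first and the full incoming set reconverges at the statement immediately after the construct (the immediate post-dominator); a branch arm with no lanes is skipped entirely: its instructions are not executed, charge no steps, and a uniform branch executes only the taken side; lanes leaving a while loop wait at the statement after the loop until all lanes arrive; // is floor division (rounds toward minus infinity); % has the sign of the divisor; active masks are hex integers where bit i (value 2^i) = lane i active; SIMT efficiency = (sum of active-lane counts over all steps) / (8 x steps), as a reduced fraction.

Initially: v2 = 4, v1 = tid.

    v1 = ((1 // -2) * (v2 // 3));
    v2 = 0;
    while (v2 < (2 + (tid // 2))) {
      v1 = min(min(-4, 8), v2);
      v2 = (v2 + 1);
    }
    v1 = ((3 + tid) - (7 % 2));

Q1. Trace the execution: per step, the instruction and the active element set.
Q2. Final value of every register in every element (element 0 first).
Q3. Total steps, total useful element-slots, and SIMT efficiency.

step 0: v1 <- ((1 // -2) * (v2 // 3)) 0xff
step 1: v2 <- 0                      0xff
step 2: eval (v2 < (2 + (tid // 2))) 0xff
step 3: v1 <- min(min(-4, 8), v2)    0xff
step 4: v2 <- (v2 + 1)               0xff
step 5: eval (v2 < (2 + (tid // 2))) 0xff
step 6: v1 <- min(min(-4, 8), v2)    0xff
step 7: v2 <- (v2 + 1)               0xff
step 8: eval (v2 < (2 + (tid // 2))) 0xff
step 9: v1 <- min(min(-4, 8), v2)    0xfc
step 10: v2 <- (v2 + 1)               0xfc
step 11: eval (v2 < (2 + (tid // 2))) 0xfc
step 12: v1 <- min(min(-4, 8), v2)    0xf0
step 13: v2 <- (v2 + 1)               0xf0
step 14: eval (v2 < (2 + (tid // 2))) 0xf0
step 15: v1 <- min(min(-4, 8), v2)    0xc0
step 16: v2 <- (v2 + 1)               0xc0
step 17: eval (v2 < (2 + (tid // 2))) 0xc0
step 18: v1 <- ((3 + tid) - (7 % 2))  0xff

Answer: 19 steps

v2: 2,2,3,3,4,4,5,5
v1: 2,3,4,5,6,7,8,9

steps = 19; useful = 116; efficiency = 116/152 = 29/38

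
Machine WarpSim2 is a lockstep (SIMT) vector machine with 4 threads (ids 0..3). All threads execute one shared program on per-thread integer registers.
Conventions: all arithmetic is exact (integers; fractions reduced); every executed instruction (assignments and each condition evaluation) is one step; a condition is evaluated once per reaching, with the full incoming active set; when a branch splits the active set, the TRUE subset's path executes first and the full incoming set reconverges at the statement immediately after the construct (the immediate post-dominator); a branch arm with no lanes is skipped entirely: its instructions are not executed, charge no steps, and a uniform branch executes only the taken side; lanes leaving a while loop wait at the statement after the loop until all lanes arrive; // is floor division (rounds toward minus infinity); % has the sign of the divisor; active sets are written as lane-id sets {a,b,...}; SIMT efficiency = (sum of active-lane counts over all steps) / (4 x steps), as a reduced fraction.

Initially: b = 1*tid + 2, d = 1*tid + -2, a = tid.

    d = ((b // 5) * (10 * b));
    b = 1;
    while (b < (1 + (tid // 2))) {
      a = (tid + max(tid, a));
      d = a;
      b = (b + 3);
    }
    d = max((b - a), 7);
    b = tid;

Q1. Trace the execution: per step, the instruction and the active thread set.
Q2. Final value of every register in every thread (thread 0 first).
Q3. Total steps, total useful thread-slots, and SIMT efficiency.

step 0: d <- ((b // 5) * (10 * b))   {0,1,2,3}
step 1: b <- 1                       {0,1,2,3}
step 2: eval (b < (1 + (tid // 2)))  {0,1,2,3}
step 3: a <- (tid + max(tid, a))     {2,3}
step 4: d <- a                       {2,3}
step 5: b <- (b + 3)                 {2,3}
step 6: eval (b < (1 + (tid // 2)))  {2,3}
step 7: d <- max((b - a), 7)         {0,1,2,3}
step 8: b <- tid                     {0,1,2,3}

Answer: 9 steps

b: 0,1,2,3
d: 7,7,7,7
a: 0,1,4,6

steps = 9; useful = 28; efficiency = 28/36 = 7/9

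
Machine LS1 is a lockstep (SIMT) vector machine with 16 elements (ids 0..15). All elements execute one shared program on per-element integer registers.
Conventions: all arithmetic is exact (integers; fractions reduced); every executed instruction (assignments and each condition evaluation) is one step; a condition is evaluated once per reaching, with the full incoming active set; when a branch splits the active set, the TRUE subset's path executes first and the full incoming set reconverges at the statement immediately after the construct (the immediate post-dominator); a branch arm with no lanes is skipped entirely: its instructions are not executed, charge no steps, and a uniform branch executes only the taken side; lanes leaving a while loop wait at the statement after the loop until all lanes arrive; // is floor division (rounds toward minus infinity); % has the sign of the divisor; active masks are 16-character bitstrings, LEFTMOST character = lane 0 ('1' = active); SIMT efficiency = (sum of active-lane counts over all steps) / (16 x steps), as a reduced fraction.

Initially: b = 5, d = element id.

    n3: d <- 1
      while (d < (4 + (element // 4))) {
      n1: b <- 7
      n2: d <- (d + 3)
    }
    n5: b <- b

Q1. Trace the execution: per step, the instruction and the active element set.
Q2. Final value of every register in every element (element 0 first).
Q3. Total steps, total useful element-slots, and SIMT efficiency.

step 0: d <- 1                       1111111111111111
step 1: eval (d < (4 + (element // 4))) 1111111111111111
step 2: b <- 7                       1111111111111111
step 3: d <- (d + 3)                 1111111111111111
step 4: eval (d < (4 + (element // 4))) 1111111111111111
step 5: b <- 7                       0000111111111111
step 6: d <- (d + 3)                 0000111111111111
step 7: eval (d < (4 + (element // 4))) 0000111111111111
step 8: b <- b                       1111111111111111

Answer: 9 steps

b: 7,7,7,7,7,7,7,7,7,7,7,7,7,7,7,7
d: 4,4,4,4,7,7,7,7,7,7,7,7,7,7,7,7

steps = 9; useful = 132; efficiency = 132/144 = 11/12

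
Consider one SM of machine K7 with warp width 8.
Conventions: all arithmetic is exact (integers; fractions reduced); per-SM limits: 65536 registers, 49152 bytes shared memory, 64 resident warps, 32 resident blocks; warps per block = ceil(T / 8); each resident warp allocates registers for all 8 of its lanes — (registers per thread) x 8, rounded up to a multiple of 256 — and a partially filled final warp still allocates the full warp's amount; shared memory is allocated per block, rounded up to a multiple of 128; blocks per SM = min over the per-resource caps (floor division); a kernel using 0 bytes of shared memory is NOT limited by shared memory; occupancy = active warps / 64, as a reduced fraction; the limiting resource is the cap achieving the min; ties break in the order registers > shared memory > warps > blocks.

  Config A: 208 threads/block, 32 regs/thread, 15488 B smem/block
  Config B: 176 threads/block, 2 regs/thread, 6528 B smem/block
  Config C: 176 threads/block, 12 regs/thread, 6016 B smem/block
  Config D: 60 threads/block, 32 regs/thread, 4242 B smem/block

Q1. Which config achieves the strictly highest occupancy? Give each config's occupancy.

occupancies: A 13/16, B 11/16, C 11/16, D 1

Answer: D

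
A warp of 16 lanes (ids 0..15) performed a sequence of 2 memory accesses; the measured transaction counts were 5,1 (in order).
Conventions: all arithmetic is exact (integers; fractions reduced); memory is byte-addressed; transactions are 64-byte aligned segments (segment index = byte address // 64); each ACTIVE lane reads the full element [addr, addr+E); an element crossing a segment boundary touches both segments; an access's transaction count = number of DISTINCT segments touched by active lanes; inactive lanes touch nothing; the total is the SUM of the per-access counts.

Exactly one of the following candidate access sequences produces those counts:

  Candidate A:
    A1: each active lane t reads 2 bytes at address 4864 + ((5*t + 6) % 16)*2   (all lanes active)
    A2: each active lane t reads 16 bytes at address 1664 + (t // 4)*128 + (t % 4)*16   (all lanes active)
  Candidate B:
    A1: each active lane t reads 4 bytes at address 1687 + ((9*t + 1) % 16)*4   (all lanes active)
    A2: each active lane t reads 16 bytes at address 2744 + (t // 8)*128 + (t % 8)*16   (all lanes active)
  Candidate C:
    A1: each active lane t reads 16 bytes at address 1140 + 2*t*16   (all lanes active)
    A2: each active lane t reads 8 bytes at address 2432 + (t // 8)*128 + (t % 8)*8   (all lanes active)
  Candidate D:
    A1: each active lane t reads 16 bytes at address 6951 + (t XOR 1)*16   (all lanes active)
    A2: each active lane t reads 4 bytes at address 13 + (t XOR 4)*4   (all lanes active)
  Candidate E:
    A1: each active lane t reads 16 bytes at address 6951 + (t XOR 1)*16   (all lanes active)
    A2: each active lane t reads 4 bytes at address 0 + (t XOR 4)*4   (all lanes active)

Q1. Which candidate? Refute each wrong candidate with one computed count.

A: A1 gives 1 transaction, not 5
B: A1 gives 2 transactions, not 5
C: A1 gives 9 transactions, not 5
D: A2 gives 2 transactions, not 1
E: all counts match (5,1)

Answer: E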